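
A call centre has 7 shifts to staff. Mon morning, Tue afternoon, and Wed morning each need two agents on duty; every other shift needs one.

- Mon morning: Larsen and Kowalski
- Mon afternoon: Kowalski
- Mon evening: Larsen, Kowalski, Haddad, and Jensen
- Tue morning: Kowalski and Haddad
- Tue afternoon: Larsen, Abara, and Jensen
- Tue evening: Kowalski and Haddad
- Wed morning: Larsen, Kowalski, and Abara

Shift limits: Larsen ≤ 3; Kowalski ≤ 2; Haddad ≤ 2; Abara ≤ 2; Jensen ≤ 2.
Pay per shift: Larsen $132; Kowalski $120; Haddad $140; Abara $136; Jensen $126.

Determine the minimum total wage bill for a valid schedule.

Mon morning can only be covered by Larsen and Kowalski, so that assignment is forced.
Mon afternoon can only be covered by Kowalski, so that assignment is forced.
Picking the cheapest available agent for each shift independently would cost $1242, but that ignores the shift limits.
An optimal schedule: Mon morning→Kowalski+Larsen, Mon afternoon→Kowalski, Mon evening→Jensen, Tue morning→Haddad, Tue afternoon→Jensen+Larsen, Tue evening→Haddad, Wed morning→Larsen+Abara.
Total: 120 + 132 + 120 + 126 + 140 + 126 + 132 + 140 + 132 + 136 = $1304.

$1304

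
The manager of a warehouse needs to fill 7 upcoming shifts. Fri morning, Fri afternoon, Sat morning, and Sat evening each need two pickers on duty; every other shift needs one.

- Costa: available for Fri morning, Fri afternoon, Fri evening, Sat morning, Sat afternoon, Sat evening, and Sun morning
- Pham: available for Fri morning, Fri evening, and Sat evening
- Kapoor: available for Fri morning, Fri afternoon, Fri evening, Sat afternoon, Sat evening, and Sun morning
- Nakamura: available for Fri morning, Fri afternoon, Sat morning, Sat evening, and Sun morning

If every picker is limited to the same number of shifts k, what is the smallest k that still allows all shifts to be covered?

With 4 pickers and 11 worker-slots to fill, someone must work at least ⌈11/4⌉ = 3 shifts, so k ≥ 3.
k = 3 works: Fri morning→Pham+Kapoor, Fri afternoon→Costa+Kapoor, Fri evening→Pham, Sat morning→Costa+Nakamura, Sat afternoon→Costa, Sat evening→Pham+Nakamura, Sun morning→Kapoor.
Loads: Costa 3, Pham 3, Kapoor 3, Nakamura 2 — all ≤ 3.

3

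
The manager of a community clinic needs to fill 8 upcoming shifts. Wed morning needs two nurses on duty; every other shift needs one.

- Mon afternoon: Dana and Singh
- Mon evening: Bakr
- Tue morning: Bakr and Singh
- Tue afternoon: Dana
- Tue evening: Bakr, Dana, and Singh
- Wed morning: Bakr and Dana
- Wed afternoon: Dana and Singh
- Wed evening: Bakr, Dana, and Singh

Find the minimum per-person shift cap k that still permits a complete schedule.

3

With 3 nurses and 9 worker-slots to fill, someone must work at least ⌈9/3⌉ = 3 shifts, so k ≥ 3.
k = 3 works: Mon afternoon→Dana, Mon evening→Bakr, Tue morning→Bakr, Tue afternoon→Dana, Tue evening→Singh, Wed morning→Bakr+Dana, Wed afternoon→Singh, Wed evening→Singh.
Loads: Bakr 3, Dana 3, Singh 3 — all ≤ 3.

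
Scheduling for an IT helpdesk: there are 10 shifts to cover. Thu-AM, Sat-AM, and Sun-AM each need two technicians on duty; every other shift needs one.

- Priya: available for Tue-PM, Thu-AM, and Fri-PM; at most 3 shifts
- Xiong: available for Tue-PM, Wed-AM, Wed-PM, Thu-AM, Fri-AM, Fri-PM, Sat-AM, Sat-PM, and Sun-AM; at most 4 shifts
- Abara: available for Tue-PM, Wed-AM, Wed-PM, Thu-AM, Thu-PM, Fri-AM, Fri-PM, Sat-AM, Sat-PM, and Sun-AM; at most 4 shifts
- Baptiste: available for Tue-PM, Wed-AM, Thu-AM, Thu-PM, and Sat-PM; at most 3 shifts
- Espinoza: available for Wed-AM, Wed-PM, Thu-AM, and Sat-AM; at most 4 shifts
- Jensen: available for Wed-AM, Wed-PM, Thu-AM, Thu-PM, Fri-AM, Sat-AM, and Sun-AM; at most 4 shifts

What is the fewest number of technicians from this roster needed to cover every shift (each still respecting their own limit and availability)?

4

13 slots to fill and no one can take more than 4, so at least ⌈13/4⌉ = 4 technicians are needed.
Priya, Xiong, Abara, and Baptiste alone can cover everything: Tue-PM→Priya, Wed-AM→Abara, Wed-PM→Xiong, Thu-AM→Priya+Baptiste, Thu-PM→Abara, Fri-AM→Xiong, Fri-PM→Priya, Sat-AM→Xiong+Abara, Sat-PM→Baptiste, Sun-AM→Xiong+Abara.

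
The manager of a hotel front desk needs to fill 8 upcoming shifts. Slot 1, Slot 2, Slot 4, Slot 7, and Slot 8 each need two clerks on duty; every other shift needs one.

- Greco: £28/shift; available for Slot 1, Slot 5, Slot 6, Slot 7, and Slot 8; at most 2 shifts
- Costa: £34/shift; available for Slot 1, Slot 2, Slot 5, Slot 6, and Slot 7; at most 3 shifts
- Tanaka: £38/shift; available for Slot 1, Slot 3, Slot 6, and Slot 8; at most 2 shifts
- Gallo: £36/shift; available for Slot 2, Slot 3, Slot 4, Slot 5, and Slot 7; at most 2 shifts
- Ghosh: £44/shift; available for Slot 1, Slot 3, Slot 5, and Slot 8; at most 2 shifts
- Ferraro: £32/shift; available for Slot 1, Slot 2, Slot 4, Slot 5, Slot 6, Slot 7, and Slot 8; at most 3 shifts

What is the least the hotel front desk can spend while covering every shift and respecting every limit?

£446

Slot 4 can only be covered by Gallo and Ferraro, so that assignment is forced.
Picking the cheapest available clerk for each shift independently would cost £406, but that ignores the shift limits.
An optimal schedule: Slot 1→Costa+Tanaka, Slot 2→Ferraro+Costa, Slot 3→Gallo, Slot 4→Ferraro+Gallo, Slot 5→Greco, Slot 6→Greco, Slot 7→Ferraro+Costa, Slot 8→Tanaka+Ghosh.
Total: 34 + 38 + 32 + 34 + 36 + 32 + 36 + 28 + 28 + 32 + 34 + 38 + 44 = £446.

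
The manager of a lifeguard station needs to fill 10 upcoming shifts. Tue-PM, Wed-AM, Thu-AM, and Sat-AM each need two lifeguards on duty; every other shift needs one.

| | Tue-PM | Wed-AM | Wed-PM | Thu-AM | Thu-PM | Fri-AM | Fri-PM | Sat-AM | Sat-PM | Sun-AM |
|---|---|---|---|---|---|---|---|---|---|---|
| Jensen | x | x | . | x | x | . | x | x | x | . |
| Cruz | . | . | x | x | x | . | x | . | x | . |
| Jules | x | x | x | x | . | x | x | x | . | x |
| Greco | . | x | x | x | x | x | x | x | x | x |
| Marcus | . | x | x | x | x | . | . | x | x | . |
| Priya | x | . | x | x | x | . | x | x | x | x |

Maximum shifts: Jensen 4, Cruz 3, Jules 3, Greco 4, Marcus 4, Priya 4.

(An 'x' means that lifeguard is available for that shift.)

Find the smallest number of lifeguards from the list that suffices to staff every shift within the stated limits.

14 slots to fill and no one can take more than 4, so at least ⌈14/4⌉ = 4 lifeguards are needed.
Jensen, Cruz, Jules, and Greco alone can cover everything: Tue-PM→Jensen+Jules, Wed-AM→Jensen+Greco, Wed-PM→Cruz, Thu-AM→Cruz+Greco, Thu-PM→Jensen, Fri-AM→Jules, Fri-PM→Greco, Sat-AM→Jensen+Greco, Sat-PM→Cruz, Sun-AM→Jules.

4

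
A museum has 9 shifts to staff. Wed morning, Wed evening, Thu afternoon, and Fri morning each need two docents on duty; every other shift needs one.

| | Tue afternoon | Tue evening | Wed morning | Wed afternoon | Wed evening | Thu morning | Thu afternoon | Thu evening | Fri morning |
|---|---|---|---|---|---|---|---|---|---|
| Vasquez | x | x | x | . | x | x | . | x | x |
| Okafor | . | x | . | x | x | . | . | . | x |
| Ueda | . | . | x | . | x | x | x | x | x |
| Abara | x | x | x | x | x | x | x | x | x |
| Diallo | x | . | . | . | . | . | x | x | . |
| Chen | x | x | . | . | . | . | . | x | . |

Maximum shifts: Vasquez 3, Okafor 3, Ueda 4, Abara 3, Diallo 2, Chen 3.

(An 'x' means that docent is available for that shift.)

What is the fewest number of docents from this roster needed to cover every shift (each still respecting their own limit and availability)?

4

13 slots to fill and no one can take more than 4, so at least ⌈13/4⌉ = 4 docents are needed.
Vasquez, Okafor, Ueda, and Abara alone can cover everything: Tue afternoon→Vasquez, Tue evening→Vasquez, Wed morning→Vasquez+Ueda, Wed afternoon→Okafor, Wed evening→Okafor+Abara, Thu morning→Ueda, Thu afternoon→Ueda+Abara, Thu evening→Ueda, Fri morning→Okafor+Abara.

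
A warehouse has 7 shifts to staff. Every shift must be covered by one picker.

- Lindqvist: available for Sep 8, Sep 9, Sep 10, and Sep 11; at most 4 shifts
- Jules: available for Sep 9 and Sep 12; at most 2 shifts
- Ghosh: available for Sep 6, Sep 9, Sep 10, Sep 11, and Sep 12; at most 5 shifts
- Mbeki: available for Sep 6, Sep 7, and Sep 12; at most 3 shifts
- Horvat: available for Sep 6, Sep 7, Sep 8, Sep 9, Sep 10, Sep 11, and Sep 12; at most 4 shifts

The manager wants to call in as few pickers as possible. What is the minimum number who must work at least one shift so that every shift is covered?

2

7 slots to fill and no one can take more than 5, so at least ⌈7/5⌉ = 2 pickers are needed.
Lindqvist and Mbeki alone can cover everything: Sep 6→Mbeki, Sep 7→Mbeki, Sep 8→Lindqvist, Sep 9→Lindqvist, Sep 10→Lindqvist, Sep 11→Lindqvist, Sep 12→Mbeki.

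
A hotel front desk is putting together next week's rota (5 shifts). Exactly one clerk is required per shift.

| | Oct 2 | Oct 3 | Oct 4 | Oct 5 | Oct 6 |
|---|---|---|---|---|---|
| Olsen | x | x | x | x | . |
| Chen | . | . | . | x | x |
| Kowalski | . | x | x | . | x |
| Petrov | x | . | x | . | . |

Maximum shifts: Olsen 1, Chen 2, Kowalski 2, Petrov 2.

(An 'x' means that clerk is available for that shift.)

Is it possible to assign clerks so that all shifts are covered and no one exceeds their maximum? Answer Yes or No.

Yes

One valid schedule: Oct 2→Olsen, Oct 3→Kowalski, Oct 4→Kowalski, Oct 5→Chen, Oct 6→Chen.
Loads: Olsen 1/1, Chen 2/2, Kowalski 2/2, Petrov 0/2 — all within limits.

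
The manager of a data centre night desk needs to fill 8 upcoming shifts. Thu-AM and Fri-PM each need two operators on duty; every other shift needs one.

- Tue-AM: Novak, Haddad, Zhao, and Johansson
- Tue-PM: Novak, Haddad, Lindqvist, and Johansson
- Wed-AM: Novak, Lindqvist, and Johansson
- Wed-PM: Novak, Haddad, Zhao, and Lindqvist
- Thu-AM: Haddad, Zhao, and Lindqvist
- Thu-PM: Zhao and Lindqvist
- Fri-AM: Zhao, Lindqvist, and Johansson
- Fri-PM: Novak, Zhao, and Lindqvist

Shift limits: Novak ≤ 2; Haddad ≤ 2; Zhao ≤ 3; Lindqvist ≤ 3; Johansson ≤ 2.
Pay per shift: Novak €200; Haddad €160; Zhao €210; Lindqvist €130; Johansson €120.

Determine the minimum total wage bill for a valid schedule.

€1560

Picking the cheapest available operator for each shift independently would cost €1360, but that ignores the shift limits.
An optimal schedule: Tue-AM→Haddad, Tue-PM→Novak, Wed-AM→Johansson, Wed-PM→Zhao, Thu-AM→Lindqvist+Haddad, Thu-PM→Lindqvist, Fri-AM→Johansson, Fri-PM→Lindqvist+Novak.
Total: 160 + 200 + 120 + 210 + 130 + 160 + 130 + 120 + 130 + 200 = €1560.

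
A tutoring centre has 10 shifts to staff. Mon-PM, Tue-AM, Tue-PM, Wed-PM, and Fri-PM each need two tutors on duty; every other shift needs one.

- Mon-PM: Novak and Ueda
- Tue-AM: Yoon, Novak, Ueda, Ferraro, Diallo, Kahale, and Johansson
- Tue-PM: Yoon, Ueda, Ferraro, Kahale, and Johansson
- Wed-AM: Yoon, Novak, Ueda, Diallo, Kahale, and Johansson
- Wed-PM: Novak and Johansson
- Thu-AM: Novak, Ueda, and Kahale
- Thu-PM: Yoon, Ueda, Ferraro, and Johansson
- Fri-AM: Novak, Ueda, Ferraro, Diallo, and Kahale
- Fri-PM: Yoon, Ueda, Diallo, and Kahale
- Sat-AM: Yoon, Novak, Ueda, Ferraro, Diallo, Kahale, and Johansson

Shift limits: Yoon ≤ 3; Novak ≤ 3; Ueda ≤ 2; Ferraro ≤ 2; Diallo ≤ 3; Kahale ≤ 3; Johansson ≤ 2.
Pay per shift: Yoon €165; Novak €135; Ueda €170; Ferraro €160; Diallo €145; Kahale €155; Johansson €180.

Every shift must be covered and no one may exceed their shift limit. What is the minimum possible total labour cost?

Mon-PM can only be covered by Novak and Ueda, so that assignment is forced.
Wed-PM can only be covered by Novak and Johansson, so that assignment is forced.
Picking the cheapest available tutor for each shift independently would cost €2215, but that ignores the shift limits.
An optimal schedule: Mon-PM→Novak+Ueda, Tue-AM→Ferraro+Yoon, Tue-PM→Kahale+Yoon, Wed-AM→Diallo, Wed-PM→Novak+Johansson, Thu-AM→Novak, Thu-PM→Ferraro, Fri-AM→Diallo, Fri-PM→Diallo+Kahale, Sat-AM→Kahale.
Total: 135 + 170 + 160 + 165 + 155 + 165 + 145 + 135 + 180 + 135 + 160 + 145 + 145 + 155 + 155 = €2305.

€2305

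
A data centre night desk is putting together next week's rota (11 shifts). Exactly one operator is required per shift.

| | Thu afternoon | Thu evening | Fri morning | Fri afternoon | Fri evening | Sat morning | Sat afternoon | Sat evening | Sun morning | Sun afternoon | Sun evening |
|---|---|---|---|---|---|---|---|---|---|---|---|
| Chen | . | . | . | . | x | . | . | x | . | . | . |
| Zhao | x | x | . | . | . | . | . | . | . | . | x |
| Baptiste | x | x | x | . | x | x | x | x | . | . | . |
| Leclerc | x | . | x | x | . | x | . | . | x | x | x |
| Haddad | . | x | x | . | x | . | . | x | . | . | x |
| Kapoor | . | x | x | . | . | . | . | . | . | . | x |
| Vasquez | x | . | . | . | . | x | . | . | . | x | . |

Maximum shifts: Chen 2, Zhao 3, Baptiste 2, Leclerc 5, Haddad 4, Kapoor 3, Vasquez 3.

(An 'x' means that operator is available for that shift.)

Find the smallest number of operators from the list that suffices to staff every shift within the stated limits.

11 slots to fill and no one can take more than 5, so at least ⌈11/5⌉ = 3 operators are needed.
Baptiste, Leclerc, and Haddad alone can cover everything: Thu afternoon→Baptiste, Thu evening→Haddad, Fri morning→Haddad, Fri afternoon→Leclerc, Fri evening→Haddad, Sat morning→Leclerc, Sat afternoon→Baptiste, Sat evening→Haddad, Sun morning→Leclerc, Sun afternoon→Leclerc, Sun evening→Leclerc.

3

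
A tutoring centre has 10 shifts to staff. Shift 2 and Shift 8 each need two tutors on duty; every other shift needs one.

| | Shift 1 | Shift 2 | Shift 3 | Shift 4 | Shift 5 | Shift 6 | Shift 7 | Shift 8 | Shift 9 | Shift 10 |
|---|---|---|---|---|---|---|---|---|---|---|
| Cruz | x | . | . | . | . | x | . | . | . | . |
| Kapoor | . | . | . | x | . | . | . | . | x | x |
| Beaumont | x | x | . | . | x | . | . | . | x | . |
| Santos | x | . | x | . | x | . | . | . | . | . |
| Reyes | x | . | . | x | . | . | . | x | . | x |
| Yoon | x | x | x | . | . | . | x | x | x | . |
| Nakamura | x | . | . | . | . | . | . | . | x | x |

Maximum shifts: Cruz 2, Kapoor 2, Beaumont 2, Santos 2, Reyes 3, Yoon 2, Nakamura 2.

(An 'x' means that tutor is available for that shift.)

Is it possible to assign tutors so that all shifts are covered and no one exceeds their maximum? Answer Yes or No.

Total capacity is 15 and 12 slots are needed, so capacity alone doesn't rule it out.
Shifts {Shift 2, Shift 7, Shift 8} need 5 worker-slots in total, but the tutors available for any of those shifts (Beaumont, Reyes, and Yoon) can supply at most 4 among them. So no valid schedule exists.

No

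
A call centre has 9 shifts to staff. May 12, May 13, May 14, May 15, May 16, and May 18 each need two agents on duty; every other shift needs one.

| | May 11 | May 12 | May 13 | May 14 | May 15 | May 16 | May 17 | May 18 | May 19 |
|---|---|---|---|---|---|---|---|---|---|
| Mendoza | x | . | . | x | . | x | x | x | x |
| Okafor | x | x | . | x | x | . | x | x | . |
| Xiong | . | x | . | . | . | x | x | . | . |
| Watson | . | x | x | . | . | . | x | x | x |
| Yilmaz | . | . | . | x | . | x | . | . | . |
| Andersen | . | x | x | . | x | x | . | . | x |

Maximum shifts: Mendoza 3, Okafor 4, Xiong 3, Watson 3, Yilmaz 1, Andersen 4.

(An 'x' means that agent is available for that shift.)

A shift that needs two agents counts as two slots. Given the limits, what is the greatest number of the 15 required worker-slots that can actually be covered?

15

Total capacity across all agents is 3+4+3+3+1+4 = 18, and 15 slots are needed, so at most 15 can be filled.
An assignment achieving 15: May 11→Mendoza, May 12→Okafor+Xiong, May 13→Watson+Andersen, May 14→Mendoza+Okafor, May 15→Okafor+Andersen, May 16→Xiong+Yilmaz, May 17→Xiong, May 18→Mendoza+Okafor, May 19→Watson.
Loads: Mendoza 3/3, Okafor 4/4, Xiong 3/3, Watson 2/3, Yilmaz 1/1, Andersen 2/4.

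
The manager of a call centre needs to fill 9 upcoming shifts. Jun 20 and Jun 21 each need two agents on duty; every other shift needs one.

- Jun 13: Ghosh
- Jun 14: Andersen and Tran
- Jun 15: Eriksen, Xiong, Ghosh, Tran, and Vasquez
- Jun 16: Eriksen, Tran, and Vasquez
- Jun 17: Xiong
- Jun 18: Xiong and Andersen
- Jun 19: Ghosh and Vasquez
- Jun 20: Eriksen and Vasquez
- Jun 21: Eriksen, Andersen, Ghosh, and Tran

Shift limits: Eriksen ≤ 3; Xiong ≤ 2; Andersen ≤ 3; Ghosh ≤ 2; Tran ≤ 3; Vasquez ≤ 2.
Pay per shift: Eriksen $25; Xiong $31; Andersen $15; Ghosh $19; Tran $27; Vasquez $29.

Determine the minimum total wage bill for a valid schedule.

Jun 13 can only be covered by Ghosh, so that assignment is forced.
Jun 17 can only be covered by Xiong, so that assignment is forced.
Jun 20 can only be covered by Eriksen and Vasquez, so that assignment is forced.
Picking the cheapest available agent for each shift independently would cost $231, but that ignores the shift limits.
An optimal schedule: Jun 13→Ghosh, Jun 14→Andersen, Jun 15→Eriksen, Jun 16→Eriksen, Jun 17→Xiong, Jun 18→Andersen, Jun 19→Ghosh, Jun 20→Eriksen+Vasquez, Jun 21→Andersen+Tran.
Total: 19 + 15 + 25 + 25 + 31 + 15 + 19 + 25 + 29 + 15 + 27 = $245.

$245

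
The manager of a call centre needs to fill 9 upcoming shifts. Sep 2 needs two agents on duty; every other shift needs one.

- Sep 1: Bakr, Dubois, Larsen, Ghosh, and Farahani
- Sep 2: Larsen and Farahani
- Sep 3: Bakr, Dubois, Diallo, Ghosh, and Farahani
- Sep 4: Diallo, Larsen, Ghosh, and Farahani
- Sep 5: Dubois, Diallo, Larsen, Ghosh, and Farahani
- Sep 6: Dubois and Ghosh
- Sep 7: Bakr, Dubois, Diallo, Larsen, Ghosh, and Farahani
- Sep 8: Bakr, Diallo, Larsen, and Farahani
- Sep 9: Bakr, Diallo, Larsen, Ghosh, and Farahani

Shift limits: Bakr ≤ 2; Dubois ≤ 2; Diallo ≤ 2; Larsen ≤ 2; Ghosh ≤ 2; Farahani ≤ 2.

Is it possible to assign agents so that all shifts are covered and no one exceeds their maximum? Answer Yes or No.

Yes

Sep 2 can only be covered by Larsen and Farahani, so that assignment is forced.
One valid schedule: Sep 1→Bakr, Sep 2→Larsen+Farahani, Sep 3→Dubois, Sep 4→Diallo, Sep 5→Diallo, Sep 6→Dubois, Sep 7→Ghosh, Sep 8→Bakr, Sep 9→Larsen.
Loads: Bakr 2/2, Dubois 2/2, Diallo 2/2, Larsen 2/2, Ghosh 1/2, Farahani 1/2 — all within limits.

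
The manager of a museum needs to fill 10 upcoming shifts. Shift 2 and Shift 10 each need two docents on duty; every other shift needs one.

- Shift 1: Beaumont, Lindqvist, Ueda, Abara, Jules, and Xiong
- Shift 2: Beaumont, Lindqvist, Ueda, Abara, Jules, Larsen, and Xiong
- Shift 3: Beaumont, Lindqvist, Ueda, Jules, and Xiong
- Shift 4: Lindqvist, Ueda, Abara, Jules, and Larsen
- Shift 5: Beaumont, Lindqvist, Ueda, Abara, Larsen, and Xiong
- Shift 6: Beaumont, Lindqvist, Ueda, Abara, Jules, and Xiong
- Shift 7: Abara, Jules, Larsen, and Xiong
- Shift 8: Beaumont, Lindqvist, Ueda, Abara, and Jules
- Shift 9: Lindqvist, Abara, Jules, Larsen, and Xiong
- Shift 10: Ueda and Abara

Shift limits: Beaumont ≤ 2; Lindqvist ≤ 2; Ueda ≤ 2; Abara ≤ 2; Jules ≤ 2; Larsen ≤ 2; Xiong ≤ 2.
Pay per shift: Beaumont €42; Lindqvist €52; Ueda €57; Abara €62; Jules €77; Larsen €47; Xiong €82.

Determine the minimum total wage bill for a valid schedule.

€674

Shift 10 can only be covered by Ueda and Abara, so that assignment is forced.
Picking the cheapest available docent for each shift independently would cost €559, but that ignores the shift limits.
An optimal schedule: Shift 1→Ueda, Shift 2→Jules+Larsen, Shift 3→Beaumont, Shift 4→Lindqvist, Shift 5→Larsen, Shift 6→Jules, Shift 7→Abara, Shift 8→Beaumont, Shift 9→Lindqvist, Shift 10→Ueda+Abara.
Total: 57 + 77 + 47 + 42 + 52 + 47 + 77 + 62 + 42 + 52 + 57 + 62 = €674.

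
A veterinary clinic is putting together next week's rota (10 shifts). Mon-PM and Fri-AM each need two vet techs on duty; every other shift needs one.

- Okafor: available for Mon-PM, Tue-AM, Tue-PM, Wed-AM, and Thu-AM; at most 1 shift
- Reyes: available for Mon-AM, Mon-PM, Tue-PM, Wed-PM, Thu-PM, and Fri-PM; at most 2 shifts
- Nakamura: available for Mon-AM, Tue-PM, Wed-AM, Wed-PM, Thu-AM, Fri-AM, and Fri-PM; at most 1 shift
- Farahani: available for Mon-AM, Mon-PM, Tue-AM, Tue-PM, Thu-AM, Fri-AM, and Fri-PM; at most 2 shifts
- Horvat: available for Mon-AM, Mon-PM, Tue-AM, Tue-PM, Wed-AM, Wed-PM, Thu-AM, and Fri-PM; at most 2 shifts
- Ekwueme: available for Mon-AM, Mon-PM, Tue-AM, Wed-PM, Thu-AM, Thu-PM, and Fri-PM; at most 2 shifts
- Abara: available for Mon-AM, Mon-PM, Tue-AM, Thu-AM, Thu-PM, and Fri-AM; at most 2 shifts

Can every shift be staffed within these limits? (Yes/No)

One valid schedule: Mon-AM→Ekwueme, Mon-PM→Ekwueme+Abara, Tue-AM→Farahani, Tue-PM→Horvat, Wed-AM→Okafor, Wed-PM→Reyes, Thu-AM→Abara, Thu-PM→Reyes, Fri-AM→Nakamura+Farahani, Fri-PM→Horvat.
Loads: Okafor 1/1, Reyes 2/2, Nakamura 1/1, Farahani 2/2, Horvat 2/2, Ekwueme 2/2, Abara 2/2 — all within limits.

Yes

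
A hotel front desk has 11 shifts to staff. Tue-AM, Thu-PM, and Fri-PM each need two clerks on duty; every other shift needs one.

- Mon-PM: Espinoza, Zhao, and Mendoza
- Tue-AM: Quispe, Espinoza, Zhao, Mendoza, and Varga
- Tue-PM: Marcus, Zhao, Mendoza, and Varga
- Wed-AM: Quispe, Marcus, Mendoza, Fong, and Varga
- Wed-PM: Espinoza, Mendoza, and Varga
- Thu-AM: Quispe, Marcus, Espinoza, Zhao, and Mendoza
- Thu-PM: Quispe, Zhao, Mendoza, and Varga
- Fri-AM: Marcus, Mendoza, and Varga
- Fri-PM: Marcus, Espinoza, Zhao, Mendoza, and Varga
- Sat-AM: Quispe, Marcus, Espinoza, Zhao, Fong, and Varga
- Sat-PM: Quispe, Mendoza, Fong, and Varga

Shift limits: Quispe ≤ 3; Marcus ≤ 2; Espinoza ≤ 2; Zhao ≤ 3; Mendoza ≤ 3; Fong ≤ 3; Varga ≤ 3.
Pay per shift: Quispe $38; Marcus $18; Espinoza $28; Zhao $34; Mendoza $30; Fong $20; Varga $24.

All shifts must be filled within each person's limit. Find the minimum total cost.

$348

Picking the cheapest available clerk for each shift independently would cost $310, but that ignores the shift limits.
An optimal schedule: Mon-PM→Espinoza, Tue-AM→Varga+Mendoza, Tue-PM→Marcus, Wed-AM→Fong, Wed-PM→Varga, Thu-AM→Espinoza, Thu-PM→Varga+Mendoza, Fri-AM→Marcus, Fri-PM→Mendoza+Zhao, Sat-AM→Fong, Sat-PM→Fong.
Total: 28 + 24 + 30 + 18 + 20 + 24 + 28 + 24 + 30 + 18 + 30 + 34 + 20 + 20 = $348.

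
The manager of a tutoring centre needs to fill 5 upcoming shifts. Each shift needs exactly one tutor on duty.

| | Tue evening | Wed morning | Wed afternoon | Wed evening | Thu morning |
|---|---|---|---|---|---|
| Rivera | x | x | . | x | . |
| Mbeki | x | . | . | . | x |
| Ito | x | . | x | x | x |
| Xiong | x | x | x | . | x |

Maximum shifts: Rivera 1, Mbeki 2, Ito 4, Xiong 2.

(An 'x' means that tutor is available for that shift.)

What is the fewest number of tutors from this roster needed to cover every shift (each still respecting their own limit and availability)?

2

5 slots to fill and no one can take more than 4, so at least ⌈5/4⌉ = 2 tutors are needed.
Rivera and Ito alone can cover everything: Tue evening→Ito, Wed morning→Rivera, Wed afternoon→Ito, Wed evening→Ito, Thu morning→Ito.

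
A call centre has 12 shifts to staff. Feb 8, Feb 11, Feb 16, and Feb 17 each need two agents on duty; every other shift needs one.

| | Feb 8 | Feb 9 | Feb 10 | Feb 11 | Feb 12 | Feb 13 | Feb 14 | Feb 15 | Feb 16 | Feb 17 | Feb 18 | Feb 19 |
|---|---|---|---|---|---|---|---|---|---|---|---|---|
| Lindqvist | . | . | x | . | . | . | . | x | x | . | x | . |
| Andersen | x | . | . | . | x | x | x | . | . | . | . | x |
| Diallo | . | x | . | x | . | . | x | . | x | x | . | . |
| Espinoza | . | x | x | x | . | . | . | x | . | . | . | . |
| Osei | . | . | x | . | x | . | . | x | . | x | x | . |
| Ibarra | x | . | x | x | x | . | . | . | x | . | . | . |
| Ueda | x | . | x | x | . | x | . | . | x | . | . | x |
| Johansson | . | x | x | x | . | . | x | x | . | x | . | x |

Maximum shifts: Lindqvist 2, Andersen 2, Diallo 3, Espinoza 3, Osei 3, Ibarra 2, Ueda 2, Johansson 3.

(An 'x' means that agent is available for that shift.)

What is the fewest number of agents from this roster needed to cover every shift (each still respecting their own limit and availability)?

6

16 slots to fill and no one can take more than 3, so at least ⌈16/3⌉ = 6 agents are needed.
Andersen, Diallo, Espinoza, Osei, Ibarra, and Johansson alone can cover everything: Feb 8→Andersen+Ibarra, Feb 9→Diallo, Feb 10→Espinoza, Feb 11→Espinoza+Johansson, Feb 12→Osei, Feb 13→Andersen, Feb 14→Diallo, Feb 15→Espinoza, Feb 16→Diallo+Ibarra, Feb 17→Osei+Johansson, Feb 18→Osei, Feb 19→Johansson.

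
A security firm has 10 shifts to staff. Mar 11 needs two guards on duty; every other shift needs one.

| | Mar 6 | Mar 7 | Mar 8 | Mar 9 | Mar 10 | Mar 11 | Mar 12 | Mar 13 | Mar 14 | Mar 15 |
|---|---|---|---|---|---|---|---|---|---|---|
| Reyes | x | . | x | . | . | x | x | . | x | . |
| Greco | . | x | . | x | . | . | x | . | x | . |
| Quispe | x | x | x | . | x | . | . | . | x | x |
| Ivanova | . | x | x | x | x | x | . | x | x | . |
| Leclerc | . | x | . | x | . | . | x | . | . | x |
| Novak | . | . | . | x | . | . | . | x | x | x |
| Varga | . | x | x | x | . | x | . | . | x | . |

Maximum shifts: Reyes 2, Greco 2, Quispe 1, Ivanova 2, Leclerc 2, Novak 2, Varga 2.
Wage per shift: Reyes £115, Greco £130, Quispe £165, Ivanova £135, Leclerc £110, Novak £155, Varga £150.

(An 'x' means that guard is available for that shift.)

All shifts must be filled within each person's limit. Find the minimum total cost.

Picking the cheapest available guard for each shift independently would cost £1305, but that ignores the shift limits.
An optimal schedule: Mar 6→Reyes, Mar 7→Greco, Mar 8→Varga, Mar 9→Greco, Mar 10→Ivanova, Mar 11→Reyes+Varga, Mar 12→Leclerc, Mar 13→Ivanova, Mar 14→Novak, Mar 15→Leclerc.
Total: 115 + 130 + 150 + 130 + 135 + 115 + 150 + 110 + 135 + 155 + 110 = £1435.

£1435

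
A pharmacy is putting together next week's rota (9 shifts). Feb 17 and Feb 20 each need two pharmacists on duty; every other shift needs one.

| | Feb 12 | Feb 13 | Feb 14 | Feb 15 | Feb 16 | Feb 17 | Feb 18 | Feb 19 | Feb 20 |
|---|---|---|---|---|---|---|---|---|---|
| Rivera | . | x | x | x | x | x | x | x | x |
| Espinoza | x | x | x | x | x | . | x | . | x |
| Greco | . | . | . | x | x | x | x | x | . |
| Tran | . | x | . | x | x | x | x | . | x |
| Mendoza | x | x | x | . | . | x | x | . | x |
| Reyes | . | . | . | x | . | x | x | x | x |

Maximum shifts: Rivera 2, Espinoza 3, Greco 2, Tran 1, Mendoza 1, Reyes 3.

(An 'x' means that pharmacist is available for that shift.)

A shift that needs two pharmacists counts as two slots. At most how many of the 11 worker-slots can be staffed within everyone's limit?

Total capacity across all pharmacists is 2+3+2+1+1+3 = 12, and 11 slots are needed, so at most 11 can be filled.
An assignment achieving 11: Feb 12→Espinoza, Feb 13→Espinoza, Feb 14→Rivera, Feb 15→Greco, Feb 16→Espinoza, Feb 17→Greco+Tran, Feb 18→Reyes, Feb 19→Rivera, Feb 20→Mendoza+Reyes.
Loads: Rivera 2/2, Espinoza 3/3, Greco 2/2, Tran 1/1, Mendoza 1/1, Reyes 2/3.

11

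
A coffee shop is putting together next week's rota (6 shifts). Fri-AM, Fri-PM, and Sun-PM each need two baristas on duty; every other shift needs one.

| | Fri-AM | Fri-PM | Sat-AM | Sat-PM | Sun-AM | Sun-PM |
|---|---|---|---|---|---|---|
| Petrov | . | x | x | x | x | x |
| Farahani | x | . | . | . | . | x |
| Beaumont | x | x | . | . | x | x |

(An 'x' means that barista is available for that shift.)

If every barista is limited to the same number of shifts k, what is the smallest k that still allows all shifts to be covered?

4

With 3 baristas and 9 worker-slots to fill, someone must work at least ⌈9/3⌉ = 3 shifts, so k ≥ 3.
k = 3 is infeasible (exhaustive check).
k = 4 works: Fri-AM→Farahani+Beaumont, Fri-PM→Petrov+Beaumont, Sat-AM→Petrov, Sat-PM→Petrov, Sun-AM→Petrov, Sun-PM→Farahani+Beaumont.
Loads: Petrov 4, Farahani 2, Beaumont 3 — all ≤ 4.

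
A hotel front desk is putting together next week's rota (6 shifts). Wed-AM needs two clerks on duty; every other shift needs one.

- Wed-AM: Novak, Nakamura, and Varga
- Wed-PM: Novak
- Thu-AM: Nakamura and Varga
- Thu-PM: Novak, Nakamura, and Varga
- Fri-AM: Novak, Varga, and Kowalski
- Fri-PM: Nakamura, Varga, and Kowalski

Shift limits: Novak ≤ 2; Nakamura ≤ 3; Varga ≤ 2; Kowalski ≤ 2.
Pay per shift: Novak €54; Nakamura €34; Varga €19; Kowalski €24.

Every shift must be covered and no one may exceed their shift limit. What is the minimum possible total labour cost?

Wed-PM can only be covered by Novak, so that assignment is forced.
Picking the cheapest available clerk for each shift independently would cost €183, but that ignores the shift limits.
An optimal schedule: Wed-AM→Varga+Nakamura, Wed-PM→Novak, Thu-AM→Varga, Thu-PM→Nakamura, Fri-AM→Kowalski, Fri-PM→Kowalski.
Total: 19 + 34 + 54 + 19 + 34 + 24 + 24 = €208.

€208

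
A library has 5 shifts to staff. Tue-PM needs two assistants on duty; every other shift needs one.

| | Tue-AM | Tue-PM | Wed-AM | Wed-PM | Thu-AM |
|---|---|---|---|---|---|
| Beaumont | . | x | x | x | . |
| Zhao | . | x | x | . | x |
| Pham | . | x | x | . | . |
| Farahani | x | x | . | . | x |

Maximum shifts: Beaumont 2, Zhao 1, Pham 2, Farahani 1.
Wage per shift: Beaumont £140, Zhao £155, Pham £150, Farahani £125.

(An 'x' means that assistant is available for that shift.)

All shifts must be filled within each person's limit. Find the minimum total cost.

£860

Tue-AM can only be covered by Farahani, so that assignment is forced.
Wed-PM can only be covered by Beaumont, so that assignment is forced.
Picking the cheapest available assistant for each shift independently would cost £795, but that ignores the shift limits.
An optimal schedule: Tue-AM→Farahani, Tue-PM→Beaumont+Pham, Wed-AM→Pham, Wed-PM→Beaumont, Thu-AM→Zhao.
Total: 125 + 140 + 150 + 150 + 140 + 155 = £860.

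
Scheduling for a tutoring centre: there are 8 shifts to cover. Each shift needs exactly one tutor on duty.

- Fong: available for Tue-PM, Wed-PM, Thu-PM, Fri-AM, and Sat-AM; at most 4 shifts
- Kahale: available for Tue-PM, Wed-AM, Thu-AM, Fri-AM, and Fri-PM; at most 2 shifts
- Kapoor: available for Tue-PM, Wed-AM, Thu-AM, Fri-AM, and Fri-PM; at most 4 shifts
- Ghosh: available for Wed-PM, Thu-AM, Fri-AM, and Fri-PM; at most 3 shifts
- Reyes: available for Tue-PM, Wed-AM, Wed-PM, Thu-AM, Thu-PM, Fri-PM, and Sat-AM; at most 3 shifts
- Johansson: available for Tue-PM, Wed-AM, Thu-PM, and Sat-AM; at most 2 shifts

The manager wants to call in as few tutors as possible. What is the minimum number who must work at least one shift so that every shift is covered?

2

8 slots to fill and no one can take more than 4, so at least ⌈8/4⌉ = 2 tutors are needed.
Fong and Kapoor alone can cover everything: Tue-PM→Fong, Wed-AM→Kapoor, Wed-PM→Fong, Thu-AM→Kapoor, Thu-PM→Fong, Fri-AM→Kapoor, Fri-PM→Kapoor, Sat-AM→Fong.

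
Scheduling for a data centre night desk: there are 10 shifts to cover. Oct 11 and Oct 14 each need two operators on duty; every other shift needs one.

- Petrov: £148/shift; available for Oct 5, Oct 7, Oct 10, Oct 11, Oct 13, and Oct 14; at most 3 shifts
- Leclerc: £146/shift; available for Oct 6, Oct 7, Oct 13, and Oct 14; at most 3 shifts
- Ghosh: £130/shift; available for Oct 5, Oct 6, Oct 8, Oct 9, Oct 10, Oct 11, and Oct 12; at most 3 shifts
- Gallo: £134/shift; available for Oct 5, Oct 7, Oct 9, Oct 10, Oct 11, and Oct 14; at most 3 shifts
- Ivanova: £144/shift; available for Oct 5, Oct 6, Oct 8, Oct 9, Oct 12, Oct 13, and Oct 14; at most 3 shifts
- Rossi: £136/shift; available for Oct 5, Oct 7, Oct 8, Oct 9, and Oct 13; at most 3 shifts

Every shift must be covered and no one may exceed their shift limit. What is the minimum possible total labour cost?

£1632

Picking the cheapest available operator for each shift independently would cost £1592, but that ignores the shift limits.
An optimal schedule: Oct 5→Ivanova, Oct 6→Ghosh, Oct 7→Rossi, Oct 8→Rossi, Oct 9→Rossi, Oct 10→Gallo, Oct 11→Ghosh+Gallo, Oct 12→Ghosh, Oct 13→Ivanova, Oct 14→Gallo+Ivanova.
Total: 144 + 130 + 136 + 136 + 136 + 134 + 130 + 134 + 130 + 144 + 134 + 144 = £1632.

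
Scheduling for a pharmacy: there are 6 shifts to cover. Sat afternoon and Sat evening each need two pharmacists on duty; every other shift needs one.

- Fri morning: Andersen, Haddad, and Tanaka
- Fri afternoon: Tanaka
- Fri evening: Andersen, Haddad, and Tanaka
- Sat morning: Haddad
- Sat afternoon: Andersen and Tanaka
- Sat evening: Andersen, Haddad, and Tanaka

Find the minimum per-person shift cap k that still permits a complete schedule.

With 3 pharmacists and 8 worker-slots to fill, someone must work at least ⌈8/3⌉ = 3 shifts, so k ≥ 3.
k = 3 works: Fri morning→Andersen, Fri afternoon→Tanaka, Fri evening→Andersen, Sat morning→Haddad, Sat afternoon→Andersen+Tanaka, Sat evening→Haddad+Tanaka.
Loads: Andersen 3, Haddad 2, Tanaka 3 — all ≤ 3.

3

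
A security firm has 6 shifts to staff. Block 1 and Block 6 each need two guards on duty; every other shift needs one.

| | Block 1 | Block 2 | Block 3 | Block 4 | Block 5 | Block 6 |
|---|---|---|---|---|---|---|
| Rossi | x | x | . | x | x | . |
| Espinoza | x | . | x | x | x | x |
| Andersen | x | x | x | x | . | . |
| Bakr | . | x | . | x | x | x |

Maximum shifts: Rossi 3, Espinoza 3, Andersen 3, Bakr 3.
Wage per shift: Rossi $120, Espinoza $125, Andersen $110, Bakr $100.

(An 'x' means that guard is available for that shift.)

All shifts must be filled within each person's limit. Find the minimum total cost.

Block 6 can only be covered by Espinoza and Bakr, so that assignment is forced.
Picking the cheapest available guard for each shift independently would cost $865, but that ignores the shift limits.
An optimal schedule: Block 1→Andersen+Rossi, Block 2→Bakr, Block 3→Andersen, Block 4→Andersen, Block 5→Bakr, Block 6→Bakr+Espinoza.
Total: 110 + 120 + 100 + 110 + 110 + 100 + 100 + 125 = $875.

$875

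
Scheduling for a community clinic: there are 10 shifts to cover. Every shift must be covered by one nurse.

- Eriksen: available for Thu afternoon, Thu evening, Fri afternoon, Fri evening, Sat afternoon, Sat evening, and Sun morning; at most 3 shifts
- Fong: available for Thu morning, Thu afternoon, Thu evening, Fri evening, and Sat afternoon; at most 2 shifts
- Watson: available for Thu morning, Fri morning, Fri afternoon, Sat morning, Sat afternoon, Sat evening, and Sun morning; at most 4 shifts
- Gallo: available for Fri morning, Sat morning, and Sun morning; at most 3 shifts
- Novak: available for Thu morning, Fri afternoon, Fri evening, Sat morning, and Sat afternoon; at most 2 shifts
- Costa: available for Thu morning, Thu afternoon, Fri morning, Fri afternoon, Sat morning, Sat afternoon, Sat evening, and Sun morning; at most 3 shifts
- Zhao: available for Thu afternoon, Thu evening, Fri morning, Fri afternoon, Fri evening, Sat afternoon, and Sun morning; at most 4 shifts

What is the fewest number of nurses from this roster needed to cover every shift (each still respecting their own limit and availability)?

10 slots to fill and no one can take more than 4, so at least ⌈10/4⌉ = 3 nurses are needed.
Eriksen, Watson, and Gallo alone can cover everything: Thu morning→Watson, Thu afternoon→Eriksen, Thu evening→Eriksen, Fri morning→Gallo, Fri afternoon→Watson, Fri evening→Eriksen, Sat morning→Gallo, Sat afternoon→Watson, Sat evening→Watson, Sun morning→Gallo.

3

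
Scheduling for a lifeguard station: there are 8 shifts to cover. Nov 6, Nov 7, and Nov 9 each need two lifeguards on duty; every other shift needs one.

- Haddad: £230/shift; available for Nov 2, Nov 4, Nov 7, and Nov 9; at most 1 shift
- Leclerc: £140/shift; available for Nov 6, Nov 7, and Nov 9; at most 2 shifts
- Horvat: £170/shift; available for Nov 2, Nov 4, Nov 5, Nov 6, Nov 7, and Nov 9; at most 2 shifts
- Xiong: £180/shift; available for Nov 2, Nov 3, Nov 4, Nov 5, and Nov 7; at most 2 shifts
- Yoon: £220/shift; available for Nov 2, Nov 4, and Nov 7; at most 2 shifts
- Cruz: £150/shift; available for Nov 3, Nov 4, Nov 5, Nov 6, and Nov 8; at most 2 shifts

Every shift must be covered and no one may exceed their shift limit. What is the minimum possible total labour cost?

Nov 8 can only be covered by Cruz, so that assignment is forced.
Picking the cheapest available lifeguard for each shift independently would cost £1680, but that ignores the shift limits.
An optimal schedule: Nov 2→Yoon, Nov 3→Xiong, Nov 4→Cruz, Nov 5→Horvat, Nov 6→Leclerc+Horvat, Nov 7→Xiong+Yoon, Nov 8→Cruz, Nov 9→Haddad+Leclerc.
Total: 220 + 180 + 150 + 170 + 140 + 170 + 180 + 220 + 150 + 230 + 140 = £1950.

£1950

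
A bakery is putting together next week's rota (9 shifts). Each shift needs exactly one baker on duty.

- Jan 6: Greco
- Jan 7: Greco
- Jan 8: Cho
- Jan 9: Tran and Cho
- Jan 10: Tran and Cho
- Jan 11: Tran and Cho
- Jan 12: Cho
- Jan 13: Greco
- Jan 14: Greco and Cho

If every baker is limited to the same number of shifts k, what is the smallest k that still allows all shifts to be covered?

With 3 bakers and 9 worker-slots to fill, someone must work at least ⌈9/3⌉ = 3 shifts, so k ≥ 3.
k = 3 works: Jan 6→Greco, Jan 7→Greco, Jan 8→Cho, Jan 9→Tran, Jan 10→Tran, Jan 11→Tran, Jan 12→Cho, Jan 13→Greco, Jan 14→Cho.
Loads: Greco 3, Tran 3, Cho 3 — all ≤ 3.

3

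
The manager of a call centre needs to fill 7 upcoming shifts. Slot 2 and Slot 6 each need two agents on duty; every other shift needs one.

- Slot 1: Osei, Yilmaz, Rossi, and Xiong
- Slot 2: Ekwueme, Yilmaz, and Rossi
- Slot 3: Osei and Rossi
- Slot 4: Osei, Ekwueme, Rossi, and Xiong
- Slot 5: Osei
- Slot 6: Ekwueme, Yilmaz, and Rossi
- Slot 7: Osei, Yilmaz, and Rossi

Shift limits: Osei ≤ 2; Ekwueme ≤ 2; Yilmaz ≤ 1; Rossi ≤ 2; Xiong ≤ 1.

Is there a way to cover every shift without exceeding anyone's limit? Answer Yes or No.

Total capacity is 2+2+1+2+1 = 8 but 9 worker-slots are needed — infeasible.

No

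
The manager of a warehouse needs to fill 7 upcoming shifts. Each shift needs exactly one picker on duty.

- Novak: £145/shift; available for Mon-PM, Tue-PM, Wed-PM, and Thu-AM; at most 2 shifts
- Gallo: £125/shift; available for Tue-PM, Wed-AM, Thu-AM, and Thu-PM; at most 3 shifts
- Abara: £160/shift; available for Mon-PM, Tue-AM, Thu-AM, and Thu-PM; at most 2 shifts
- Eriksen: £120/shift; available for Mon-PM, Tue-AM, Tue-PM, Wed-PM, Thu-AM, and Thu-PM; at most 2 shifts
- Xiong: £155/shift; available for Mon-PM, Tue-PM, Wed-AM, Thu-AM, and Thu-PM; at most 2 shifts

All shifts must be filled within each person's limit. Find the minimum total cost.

£905

Picking the cheapest available picker for each shift independently would cost £845, but that ignores the shift limits.
An optimal schedule: Mon-PM→Novak, Tue-AM→Eriksen, Tue-PM→Gallo, Wed-AM→Gallo, Wed-PM→Eriksen, Thu-AM→Novak, Thu-PM→Gallo.
Total: 145 + 120 + 125 + 125 + 120 + 145 + 125 = £905.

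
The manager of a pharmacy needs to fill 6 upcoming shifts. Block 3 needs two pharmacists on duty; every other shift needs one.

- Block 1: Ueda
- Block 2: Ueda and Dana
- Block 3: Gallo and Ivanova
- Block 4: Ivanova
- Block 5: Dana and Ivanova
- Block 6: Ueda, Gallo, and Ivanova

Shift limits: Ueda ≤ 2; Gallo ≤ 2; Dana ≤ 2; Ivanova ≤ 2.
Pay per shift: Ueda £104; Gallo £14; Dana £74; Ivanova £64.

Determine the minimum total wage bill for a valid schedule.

£408

Block 1 can only be covered by Ueda, so that assignment is forced.
Block 3 can only be covered by Gallo and Ivanova, so that assignment is forced.
Block 4 can only be covered by Ivanova, so that assignment is forced.
Picking the cheapest available pharmacist for each shift independently would cost £398, but that ignores the shift limits.
An optimal schedule: Block 1→Ueda, Block 2→Dana, Block 3→Gallo+Ivanova, Block 4→Ivanova, Block 5→Dana, Block 6→Gallo.
Total: 104 + 74 + 14 + 64 + 64 + 74 + 14 = £408.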